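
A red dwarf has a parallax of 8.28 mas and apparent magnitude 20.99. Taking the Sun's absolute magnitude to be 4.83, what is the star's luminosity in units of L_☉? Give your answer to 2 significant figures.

L/L_☉ ≈ 5.0×10^-5

d = 1/p = 1000/8.28 mas = 120.8 pc
M = m − 5 log₁₀ d + 5 = 20.99 − 5·2.0820 + 5 = 15.580
M − M_☉ = 15.580 − 4.83 = 10.750
L/L_☉ = 10^(−0.4 × 10.750) = 5.011×10^-5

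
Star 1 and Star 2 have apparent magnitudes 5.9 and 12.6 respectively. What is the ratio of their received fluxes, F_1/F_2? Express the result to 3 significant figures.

Magnitude difference = -6.7
Flux ratio = 10^(−0.4 Δm) = 10^(−0.4 × -6.7) = 10^2.680 = 478.6

F_1/F_2 ≈ 479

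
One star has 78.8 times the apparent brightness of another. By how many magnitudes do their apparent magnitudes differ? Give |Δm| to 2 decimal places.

Pogson: Δm = −2.5 log₁₀(ratio) = −2.5 log₁₀(78.8) = −2.5 × 1.8965 = -4.741

|Δm| ≈ 4.74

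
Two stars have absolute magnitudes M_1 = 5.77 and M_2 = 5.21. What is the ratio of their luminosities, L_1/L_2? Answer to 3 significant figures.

L_1/L_2 ≈ 0.597

ΔM = M_1 − M_2 = 0.56
L_1/L_2 = 10^(−0.4 ΔM) = 10^-0.224 = 0.5970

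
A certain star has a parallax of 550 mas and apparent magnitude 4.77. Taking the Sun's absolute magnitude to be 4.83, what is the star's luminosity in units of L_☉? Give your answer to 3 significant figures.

d = 1/p = 1000/550 mas = 1.818 pc
M = m − 5 log₁₀ d + 5 = 4.77 − 5·0.2596 + 5 = 8.472
M − M_☉ = 8.472 − 4.83 = 3.642
L/L_☉ = 10^(−0.4 × 3.642) = 0.03494

L/L_☉ ≈ 0.0349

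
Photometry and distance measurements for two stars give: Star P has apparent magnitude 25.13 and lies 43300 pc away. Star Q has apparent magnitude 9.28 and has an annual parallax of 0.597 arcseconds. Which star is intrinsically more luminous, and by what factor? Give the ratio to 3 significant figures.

Star P is more luminous, by a factor of 305.

Star P: M = m − 5 log₁₀ d + 5 = 25.13 − 5·4.6365 + 5 = 6.948
Star Q: d = 1/p = 1/0.597″ = 1.675 pc
Star Q: M = m − 5 log₁₀ d + 5 = 9.28 − 5·0.2240 + 5 = 13.160
ΔM = M_P − M_Q = 6.948 − (13.160) = -6.212; smaller M is more luminous → Star P.
L ratio = 10^(0.4 |ΔM|) = 10^2.485 = 305.4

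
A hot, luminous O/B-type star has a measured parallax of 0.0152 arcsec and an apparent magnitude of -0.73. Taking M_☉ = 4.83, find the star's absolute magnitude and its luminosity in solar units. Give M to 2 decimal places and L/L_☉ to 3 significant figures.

M ≈ -4.82; L/L_☉ ≈ 7250

d = 1/p = 1/0.0152″ = 65.79 pc
M = m − 5 log₁₀ d + 5 = -0.73 − 5·1.8182 + 5 = -4.821
M − M_☉ = -4.821 − 4.83 = -9.651
L/L_☉ = 10^(−0.4 × -9.651) = 7250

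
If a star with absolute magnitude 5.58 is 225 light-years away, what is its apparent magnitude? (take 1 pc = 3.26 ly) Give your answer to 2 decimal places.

d = 225 ly / 3.26 = 69.02 pc
m = M + 5 log₁₀ d − 5 = 5.58 + 5·1.8390 − 5 = 9.775

m ≈ 9.77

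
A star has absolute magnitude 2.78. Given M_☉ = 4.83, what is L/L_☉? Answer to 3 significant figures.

M − M_☉ = 2.78 − 4.83 = -2.050
L/L_☉ = 10^(−0.4 (M − M_☉)) = 10^0.820 = 6.607

L/L_☉ ≈ 6.61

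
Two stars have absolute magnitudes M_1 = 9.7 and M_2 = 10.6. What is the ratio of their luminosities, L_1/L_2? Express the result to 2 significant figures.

L_1/L_2 ≈ 2.3

ΔM = M_1 − M_2 = -0.9
L_1/L_2 = 10^(−0.4 ΔM) = 10^0.360 = 2.291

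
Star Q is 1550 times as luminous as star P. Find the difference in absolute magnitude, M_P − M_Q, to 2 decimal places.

Pogson: ΔM = −2.5 log₁₀(ratio) = −2.5 log₁₀(1550) = −2.5 × 3.1903 = -7.976
Star Q is brighter so has the smaller magnitude: M_P − M_Q is positive.

M_P − M_Q ≈ 7.98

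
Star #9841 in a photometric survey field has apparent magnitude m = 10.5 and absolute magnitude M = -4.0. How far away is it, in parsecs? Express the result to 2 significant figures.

d ≈ 7900 pc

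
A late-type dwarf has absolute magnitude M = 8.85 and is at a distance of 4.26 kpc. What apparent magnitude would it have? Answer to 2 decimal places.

m ≈ 22.00

d = 4.26 kpc = 4260 pc
m = M + 5 log₁₀ d − 5 = 8.85 + 5·3.6294 − 5 = 21.997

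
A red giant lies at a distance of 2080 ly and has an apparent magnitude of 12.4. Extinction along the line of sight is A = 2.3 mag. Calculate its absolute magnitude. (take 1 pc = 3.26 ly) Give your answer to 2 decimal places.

d = 2080 ly / 3.26 = 638.0 pc
5 log₁₀(d/10 pc) = 5 log₁₀(638.0) − 5 = 9.024
M = m − 5 log₁₀(d/10) − A = 12.4 − 9.024 − 2.3 = 1.076

M ≈ 1.08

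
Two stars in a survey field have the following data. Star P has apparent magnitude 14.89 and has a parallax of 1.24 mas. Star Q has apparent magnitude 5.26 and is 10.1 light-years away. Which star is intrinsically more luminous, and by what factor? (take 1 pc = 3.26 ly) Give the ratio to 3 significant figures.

Star P is more luminous, by a factor of 9.53.

Star P: p = 1.24 mas = 1.24×10^-3″ → d = 1/p = 806.5 pc
Star P: M = m − 5 log₁₀ d + 5 = 14.89 − 5·2.9066 + 5 = 5.357
Star Q: d = 10.1 ly / 3.26 = 3.098 pc
Star Q: M = m − 5 log₁₀ d + 5 = 5.26 − 5·0.4911 + 5 = 7.804
ΔM = M_P − M_Q = 5.357 − (7.804) = -2.447; smaller M is more luminous → Star P.
L ratio = 10^(0.4 |ΔM|) = 10^0.979 = 9.527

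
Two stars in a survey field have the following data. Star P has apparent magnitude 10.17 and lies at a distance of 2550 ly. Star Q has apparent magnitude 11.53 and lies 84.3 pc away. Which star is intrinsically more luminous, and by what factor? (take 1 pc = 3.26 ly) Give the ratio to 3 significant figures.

Star P is more luminous, by a factor of 301.

Star P: d = 2550 ly / 3.26 = 782.2 pc
Star P: M = m − 5 log₁₀ d + 5 = 10.17 − 5·2.8933 + 5 = 0.703
Star Q: M = m − 5 log₁₀ d + 5 = 11.53 − 5·1.9258 + 5 = 6.901
ΔM = M_P − M_Q = 0.703 − (6.901) = -6.197; smaller M is more luminous → Star P.
L ratio = 10^(0.4 |ΔM|) = 10^2.479 = 301.3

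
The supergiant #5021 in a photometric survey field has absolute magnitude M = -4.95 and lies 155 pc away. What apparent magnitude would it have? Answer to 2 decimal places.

m = M + 5 log₁₀ d − 5 = -4.95 + 5·2.1903 − 5 = 1.002

m ≈ 1.00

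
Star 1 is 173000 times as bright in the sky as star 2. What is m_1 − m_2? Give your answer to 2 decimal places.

m_1 − m_2 ≈ -13.10

Pogson: Δm = −2.5 log₁₀(ratio) = −2.5 log₁₀(173000) = −2.5 × 5.2380 = -13.095
Star 1 is brighter, so it has the smaller magnitude: the difference is negative.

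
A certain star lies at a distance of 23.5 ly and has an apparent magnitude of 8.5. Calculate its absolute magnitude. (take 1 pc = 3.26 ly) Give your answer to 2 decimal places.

M ≈ 9.21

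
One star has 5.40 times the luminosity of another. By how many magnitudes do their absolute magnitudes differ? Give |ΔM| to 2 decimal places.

Pogson: ΔM = −2.5 log₁₀(ratio) = −2.5 log₁₀(5.40) = −2.5 × 0.7324 = -1.831

|ΔM| ≈ 1.83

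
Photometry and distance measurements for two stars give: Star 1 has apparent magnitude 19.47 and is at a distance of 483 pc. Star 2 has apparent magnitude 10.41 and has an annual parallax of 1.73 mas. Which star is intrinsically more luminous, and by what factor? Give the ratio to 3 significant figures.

Star 1: M = m − 5 log₁₀ d + 5 = 19.47 − 5·2.6839 + 5 = 11.050
Star 2: p = 1.73 mas = 1.73×10^-3″ → d = 1/p = 578.0 pc
Star 2: M = m − 5 log₁₀ d + 5 = 10.41 − 5·2.7620 + 5 = 1.600
ΔM = M_1 − M_2 = 11.050 − (1.600) = 9.450; smaller M is more luminous → Star 2.
L ratio = 10^(0.4 |ΔM|) = 10^3.780 = 6026

Star 2 is more luminous, by a factor of 6030.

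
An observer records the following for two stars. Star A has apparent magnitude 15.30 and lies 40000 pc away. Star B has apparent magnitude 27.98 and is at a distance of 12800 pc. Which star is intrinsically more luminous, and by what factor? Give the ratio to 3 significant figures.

Star A is more luminous, by a factor of 1.15×10^6.

Star A: M = m − 5 log₁₀ d + 5 = 15.30 − 5·4.6021 + 5 = -2.710
Star B: M = m − 5 log₁₀ d + 5 = 27.98 − 5·4.1072 + 5 = 12.444
ΔM = M_A − M_B = -2.710 − (12.444) = -15.154; smaller M is more luminous → Star A.
L ratio = 10^(0.4 |ΔM|) = 10^6.062 = 1.153×10^6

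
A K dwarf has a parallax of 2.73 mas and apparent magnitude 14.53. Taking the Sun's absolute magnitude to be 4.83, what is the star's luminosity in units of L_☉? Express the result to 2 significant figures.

L/L_☉ ≈ 0.18

d = 1/p = 1000/2.73 mas = 366.3 pc
M = m − 5 log₁₀ d + 5 = 14.53 − 5·2.5638 + 5 = 6.711
M − M_☉ = 6.711 − 4.83 = 1.881
L/L_☉ = 10^(−0.4 × 1.881) = 0.1769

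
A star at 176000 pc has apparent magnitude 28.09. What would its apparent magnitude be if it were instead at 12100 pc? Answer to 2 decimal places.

m ≈ 22.28

Flux ∝ 1/d², so Δm = 5 log₁₀(d₂/d₁) = 5 log₁₀(12100/176000) = -5.814
m₂ = m₁ + Δm = 28.09 + (-5.814) = 22.276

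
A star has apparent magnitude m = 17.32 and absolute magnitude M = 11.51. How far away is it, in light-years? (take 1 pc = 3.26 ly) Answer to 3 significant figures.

Distance modulus: m − M = 17.32 − (11.51) = 5.810
m − M = 5 log₁₀ d − 5
log₁₀ d = (m − M)/5 + 1 = 2.1620
d = 10^2.1620 = 145.2 pc
= 473.4 ly

d ≈ 473 ly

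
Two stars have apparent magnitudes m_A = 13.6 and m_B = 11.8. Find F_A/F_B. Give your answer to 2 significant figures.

F_A/F_B ≈ 0.19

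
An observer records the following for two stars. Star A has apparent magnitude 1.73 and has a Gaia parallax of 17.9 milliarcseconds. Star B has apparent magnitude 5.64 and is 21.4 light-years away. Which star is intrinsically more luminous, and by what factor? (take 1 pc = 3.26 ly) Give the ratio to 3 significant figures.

Star A is more luminous, by a factor of 2650.

Star A: p = 17.9 mas = 0.0179″ → d = 1/p = 55.87 pc
Star A: M = m − 5 log₁₀ d + 5 = 1.73 − 5·1.7471 + 5 = -2.006
Star B: d = 21.4 ly / 3.26 = 6.564 pc
Star B: M = m − 5 log₁₀ d + 5 = 5.64 − 5·0.8172 + 5 = 6.554
ΔM = M_A − M_B = -2.006 − (6.554) = -8.560; smaller M is more luminous → Star A.
L ratio = 10^(0.4 |ΔM|) = 10^3.424 = 2654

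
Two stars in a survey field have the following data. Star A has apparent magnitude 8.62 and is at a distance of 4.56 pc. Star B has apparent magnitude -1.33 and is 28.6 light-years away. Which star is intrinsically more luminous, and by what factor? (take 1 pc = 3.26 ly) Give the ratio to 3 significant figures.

Star B is more luminous, by a factor of 35300.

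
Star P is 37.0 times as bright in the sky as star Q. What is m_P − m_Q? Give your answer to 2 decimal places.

Pogson: Δm = −2.5 log₁₀(ratio) = −2.5 log₁₀(37.0) = −2.5 × 1.5682 = -3.921
Star P is brighter, so it has the smaller magnitude: the difference is negative.

m_P − m_Q ≈ -3.92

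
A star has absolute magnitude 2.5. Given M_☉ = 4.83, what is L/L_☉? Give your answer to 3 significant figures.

L/L_☉ ≈ 8.55

M − M_☉ = 2.5 − 4.83 = -2.330
L/L_☉ = 10^(−0.4 (M − M_☉)) = 10^0.932 = 8.551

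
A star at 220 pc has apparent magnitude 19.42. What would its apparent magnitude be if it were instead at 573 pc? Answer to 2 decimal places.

Flux ∝ 1/d², so Δm = 5 log₁₀(d₂/d₁) = 5 log₁₀(573/220) = 2.079
m₂ = m₁ + Δm = 19.42 + (2.079) = 21.499

m ≈ 21.50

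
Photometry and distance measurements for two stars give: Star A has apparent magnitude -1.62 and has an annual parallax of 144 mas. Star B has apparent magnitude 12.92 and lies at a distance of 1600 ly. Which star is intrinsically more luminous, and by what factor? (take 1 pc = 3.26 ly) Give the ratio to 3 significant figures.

Star A: p = 144 mas = 0.144″ → d = 1/p = 6.944 pc
Star A: M = m − 5 log₁₀ d + 5 = -1.62 − 5·0.8416 + 5 = -0.828
Star B: d = 1600 ly / 3.26 = 490.8 pc
Star B: M = m − 5 log₁₀ d + 5 = 12.92 − 5·2.6909 + 5 = 4.465
ΔM = M_A − M_B = -0.828 − (4.465) = -5.294; smaller M is more luminous → Star A.
L ratio = 10^(0.4 |ΔM|) = 10^2.117 = 131.1

Star A is more luminous, by a factor of 131.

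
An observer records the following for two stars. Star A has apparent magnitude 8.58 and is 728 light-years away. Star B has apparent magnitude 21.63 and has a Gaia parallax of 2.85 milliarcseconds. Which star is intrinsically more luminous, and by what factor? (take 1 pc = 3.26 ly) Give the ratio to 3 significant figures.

Star A is more luminous, by a factor of 67200.

Star A: d = 728 ly / 3.26 = 223.3 pc
Star A: M = m − 5 log₁₀ d + 5 = 8.58 − 5·2.3489 + 5 = 1.835
Star B: p = 2.85 mas = 2.85×10^-3″ → d = 1/p = 350.9 pc
Star B: M = m − 5 log₁₀ d + 5 = 21.63 − 5·2.5452 + 5 = 13.904
ΔM = M_A − M_B = 1.835 − (13.904) = -12.069; smaller M is more luminous → Star A.
L ratio = 10^(0.4 |ΔM|) = 10^4.828 = 67220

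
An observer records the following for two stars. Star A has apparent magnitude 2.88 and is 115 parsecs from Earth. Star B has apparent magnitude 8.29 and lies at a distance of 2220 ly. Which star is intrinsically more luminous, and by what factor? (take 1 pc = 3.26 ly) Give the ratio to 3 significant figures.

Star A: M = m − 5 log₁₀ d + 5 = 2.88 − 5·2.0607 + 5 = -2.423
Star B: d = 2220 ly / 3.26 = 681.0 pc
Star B: M = m − 5 log₁₀ d + 5 = 8.29 − 5·2.8331 + 5 = -0.876
ΔM = M_A − M_B = -2.423 − (-0.876) = -1.548; smaller M is more luminous → Star A.
L ratio = 10^(0.4 |ΔM|) = 10^0.619 = 4.160

Star A is more luminous, by a factor of 4.16.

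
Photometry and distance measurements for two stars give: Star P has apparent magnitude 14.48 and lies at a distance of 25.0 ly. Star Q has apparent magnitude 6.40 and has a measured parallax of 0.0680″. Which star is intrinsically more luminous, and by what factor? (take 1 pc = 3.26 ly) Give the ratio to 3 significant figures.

Star Q is more luminous, by a factor of 6270.

Star P: d = 25.0 ly / 3.26 = 7.669 pc
Star P: M = m − 5 log₁₀ d + 5 = 14.48 − 5·0.8847 + 5 = 15.056
Star Q: d = 1/p = 1/0.0680″ = 14.71 pc
Star Q: M = m − 5 log₁₀ d + 5 = 6.40 − 5·1.1675 + 5 = 5.563
ΔM = M_P − M_Q = 15.056 − (5.563) = 9.494; smaller M is more luminous → Star Q.
L ratio = 10^(0.4 |ΔM|) = 10^3.798 = 6274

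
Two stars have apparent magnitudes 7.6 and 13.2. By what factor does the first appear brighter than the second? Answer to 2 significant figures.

170

Δm = 7.6 − (13.2) = -5.6
Flux ratio = 10^(−0.4 Δm) = 10^(−0.4 × -5.6) = 10^2.240 = 173.8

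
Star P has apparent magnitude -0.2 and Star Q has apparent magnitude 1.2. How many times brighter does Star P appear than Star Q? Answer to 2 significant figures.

3.6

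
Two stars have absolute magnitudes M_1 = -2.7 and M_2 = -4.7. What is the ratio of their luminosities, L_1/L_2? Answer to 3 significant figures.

ΔM = M_1 − M_2 = 2.0
L_1/L_2 = 10^(−0.4 ΔM) = 10^-0.800 = 0.1585

L_1/L_2 ≈ 0.158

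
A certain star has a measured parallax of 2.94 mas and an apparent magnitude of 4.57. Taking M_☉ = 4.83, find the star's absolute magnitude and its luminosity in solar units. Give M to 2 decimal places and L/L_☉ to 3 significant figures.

M ≈ -3.09; L/L_☉ ≈ 1470

d = 1/p = 1000/2.94 mas = 340.1 pc
M = m − 5 log₁₀ d + 5 = 4.57 − 5·2.5317 + 5 = -3.088
M − M_☉ = -3.088 − 4.83 = -7.918
L/L_☉ = 10^(−0.4 × -7.918) = 1470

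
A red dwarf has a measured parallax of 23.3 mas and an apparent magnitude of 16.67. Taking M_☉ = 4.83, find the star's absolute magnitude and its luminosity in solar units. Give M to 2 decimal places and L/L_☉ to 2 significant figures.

d = 1/p = 1000/23.3 mas = 42.92 pc
M = m − 5 log₁₀ d + 5 = 16.67 − 5·1.6326 + 5 = 13.507
M − M_☉ = 13.507 − 4.83 = 8.677
L/L_☉ = 10^(−0.4 × 8.677) = 3.383×10^-4

M ≈ 13.51; L/L_☉ ≈ 3.4×10^-4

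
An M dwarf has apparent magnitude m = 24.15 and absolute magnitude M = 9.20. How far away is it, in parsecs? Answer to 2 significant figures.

Distance modulus: m − M = 24.15 − (9.20) = 14.950
m − M = 5 log₁₀ d − 5
log₁₀ d = (m − M)/5 + 1 = 3.9900
d = 10^3.9900 = 9772 pc

d ≈ 9800 pc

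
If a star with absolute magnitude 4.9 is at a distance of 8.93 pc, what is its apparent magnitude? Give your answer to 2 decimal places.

m ≈ 4.65

m = M + 5 log₁₀ d − 5 = 4.9 + 5·0.9509 − 5 = 4.654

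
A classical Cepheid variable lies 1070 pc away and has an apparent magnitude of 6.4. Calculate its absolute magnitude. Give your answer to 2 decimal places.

5 log₁₀(d/10 pc) = 5 log₁₀(1070) − 5 = 10.147
M = m − 5 log₁₀(d/10) = 6.4 − 10.147 = -3.747

M ≈ -3.75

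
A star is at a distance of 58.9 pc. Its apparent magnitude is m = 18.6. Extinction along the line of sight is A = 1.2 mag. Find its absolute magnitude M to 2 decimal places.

M ≈ 13.55

5 log₁₀(d/10 pc) = 5 log₁₀(58.90) − 5 = 3.851
M = m − 5 log₁₀(d/10) − A = 18.6 − 3.851 − 1.2 = 13.549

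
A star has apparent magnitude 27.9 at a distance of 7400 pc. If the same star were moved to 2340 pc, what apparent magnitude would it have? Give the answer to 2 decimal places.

m ≈ 25.40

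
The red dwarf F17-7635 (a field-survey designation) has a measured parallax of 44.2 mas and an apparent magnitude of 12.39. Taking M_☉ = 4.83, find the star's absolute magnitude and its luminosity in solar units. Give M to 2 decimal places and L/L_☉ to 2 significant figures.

d = 1/p = 1000/44.2 mas = 22.62 pc
M = m − 5 log₁₀ d + 5 = 12.39 − 5·1.3546 + 5 = 10.617
M − M_☉ = 10.617 − 4.83 = 5.787
L/L_☉ = 10^(−0.4 × 5.787) = 4.843×10^-3

M ≈ 10.62; L/L_☉ ≈ 4.8×10^-3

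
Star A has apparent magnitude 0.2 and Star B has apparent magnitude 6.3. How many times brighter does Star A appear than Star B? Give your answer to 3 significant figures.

275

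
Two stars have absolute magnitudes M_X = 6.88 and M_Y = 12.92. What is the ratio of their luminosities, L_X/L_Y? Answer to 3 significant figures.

L_X/L_Y ≈ 261

ΔM = M_X − M_Y = -6.04
L_X/L_Y = 10^(−0.4 ΔM) = 10^2.416 = 260.6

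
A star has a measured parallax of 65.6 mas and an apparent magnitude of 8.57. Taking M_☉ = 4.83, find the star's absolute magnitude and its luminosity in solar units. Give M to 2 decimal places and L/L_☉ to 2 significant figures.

M ≈ 7.65; L/L_☉ ≈ 0.074

d = 1/p = 1000/65.6 mas = 15.24 pc
M = m − 5 log₁₀ d + 5 = 8.57 − 5·1.1831 + 5 = 7.655
M − M_☉ = 7.655 − 4.83 = 2.825
L/L_☉ = 10^(−0.4 × 2.825) = 0.07416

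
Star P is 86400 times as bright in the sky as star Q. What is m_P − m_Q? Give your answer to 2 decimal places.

Pogson: Δm = −2.5 log₁₀(ratio) = −2.5 log₁₀(86400) = −2.5 × 4.9365 = -12.341
Star P is brighter, so it has the smaller magnitude: the difference is negative.

m_P − m_Q ≈ -12.34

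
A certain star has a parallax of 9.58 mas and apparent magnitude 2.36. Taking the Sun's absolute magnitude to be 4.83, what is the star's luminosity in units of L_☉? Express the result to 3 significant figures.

d = 1/p = 1000/9.58 mas = 104.4 pc
M = m − 5 log₁₀ d + 5 = 2.36 − 5·2.0186 + 5 = -2.733
M − M_☉ = -2.733 − 4.83 = -7.563
L/L_☉ = 10^(−0.4 × -7.563) = 1060

L/L_☉ ≈ 1060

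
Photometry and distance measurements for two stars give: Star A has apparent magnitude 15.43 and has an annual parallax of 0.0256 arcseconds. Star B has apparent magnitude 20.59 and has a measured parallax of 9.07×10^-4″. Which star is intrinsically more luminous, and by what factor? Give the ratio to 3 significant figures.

Star A: d = 1/p = 1/0.0256″ = 39.06 pc
Star A: M = m − 5 log₁₀ d + 5 = 15.43 − 5·1.5918 + 5 = 12.471
Star B: d = 1/p = 1/9.07×10^-4″ = 1103 pc
Star B: M = m − 5 log₁₀ d + 5 = 20.59 − 5·3.0424 + 5 = 10.378
ΔM = M_A − M_B = 12.471 − (10.378) = 2.093; smaller M is more luminous → Star B.
L ratio = 10^(0.4 |ΔM|) = 10^0.837 = 6.875

Star B is more luminous, by a factor of 6.87.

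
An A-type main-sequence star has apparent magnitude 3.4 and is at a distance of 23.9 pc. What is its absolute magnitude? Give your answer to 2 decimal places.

5 log₁₀(d/10 pc) = 5 log₁₀(23.90) − 5 = 1.892
M = m − 5 log₁₀(d/10) = 3.4 − 1.892 = 1.508

M ≈ 1.51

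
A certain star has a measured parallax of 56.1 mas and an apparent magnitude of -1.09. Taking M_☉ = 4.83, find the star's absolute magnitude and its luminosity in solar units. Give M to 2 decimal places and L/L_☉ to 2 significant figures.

M ≈ -2.35; L/L_☉ ≈ 740

d = 1/p = 1000/56.1 mas = 17.83 pc
M = m − 5 log₁₀ d + 5 = -1.09 − 5·1.2510 + 5 = -2.345
M − M_☉ = -2.345 − 4.83 = -7.175
L/L_☉ = 10^(−0.4 × -7.175) = 741.4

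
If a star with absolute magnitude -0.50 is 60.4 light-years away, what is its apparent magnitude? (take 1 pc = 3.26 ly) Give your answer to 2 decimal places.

m ≈ 0.84

d = 60.4 ly / 3.26 = 18.53 pc
m = M + 5 log₁₀ d − 5 = -0.50 + 5·1.2678 − 5 = 0.839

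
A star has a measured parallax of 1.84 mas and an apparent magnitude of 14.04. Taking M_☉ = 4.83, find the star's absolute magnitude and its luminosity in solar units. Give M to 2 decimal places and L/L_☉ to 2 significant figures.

d = 1/p = 1000/1.84 mas = 543.5 pc
M = m − 5 log₁₀ d + 5 = 14.04 − 5·2.7352 + 5 = 5.364
M − M_☉ = 5.364 − 4.83 = 0.534
L/L_☉ = 10^(−0.4 × 0.534) = 0.6115

M ≈ 5.36; L/L_☉ ≈ 0.61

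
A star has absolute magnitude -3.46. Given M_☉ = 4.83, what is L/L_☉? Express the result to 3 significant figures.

L/L_☉ ≈ 2070

M − M_☉ = -3.46 − 4.83 = -8.290
L/L_☉ = 10^(−0.4 (M − M_☉)) = 10^3.316 = 2070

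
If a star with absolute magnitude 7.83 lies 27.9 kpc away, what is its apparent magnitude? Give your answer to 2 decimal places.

m ≈ 25.06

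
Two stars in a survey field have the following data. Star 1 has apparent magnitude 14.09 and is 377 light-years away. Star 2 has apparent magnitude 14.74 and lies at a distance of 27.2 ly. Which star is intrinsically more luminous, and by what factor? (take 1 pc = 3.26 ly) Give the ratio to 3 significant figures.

Star 1 is more luminous, by a factor of 350.

Star 1: d = 377 ly / 3.26 = 115.6 pc
Star 1: M = m − 5 log₁₀ d + 5 = 14.09 − 5·2.0631 + 5 = 8.774
Star 2: d = 27.2 ly / 3.26 = 8.344 pc
Star 2: M = m − 5 log₁₀ d + 5 = 14.74 − 5·0.9214 + 5 = 15.133
ΔM = M_1 − M_2 = 8.774 − (15.133) = -6.359; smaller M is more luminous → Star 1.
L ratio = 10^(0.4 |ΔM|) = 10^2.544 = 349.6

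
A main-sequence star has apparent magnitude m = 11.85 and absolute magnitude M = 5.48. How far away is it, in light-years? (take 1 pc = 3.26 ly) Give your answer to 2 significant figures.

Distance modulus: m − M = 11.85 − (5.48) = 6.370
m − M = 5 log₁₀ d − 5
log₁₀ d = (m − M)/5 + 1 = 2.2740
d = 10^2.2740 = 187.9 pc
= 612.7 ly

d ≈ 610 ly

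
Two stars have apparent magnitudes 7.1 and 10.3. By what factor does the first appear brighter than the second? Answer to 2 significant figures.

Δm = 7.1 − (10.3) = -3.2
Flux ratio = 10^(−0.4 Δm) = 10^(−0.4 × -3.2) = 10^1.280 = 19.05

19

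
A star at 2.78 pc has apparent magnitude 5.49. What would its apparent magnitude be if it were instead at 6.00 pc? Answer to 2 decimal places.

Flux ∝ 1/d², so Δm = 5 log₁₀(d₂/d₁) = 5 log₁₀(6.00/2.78) = 1.671
m₂ = m₁ + Δm = 5.49 + (1.671) = 7.161

m ≈ 7.16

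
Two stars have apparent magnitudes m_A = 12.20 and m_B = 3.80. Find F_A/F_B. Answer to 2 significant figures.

F_A/F_B ≈ 4.4×10^-4

Magnitude difference = 8.40
Flux ratio = 10^(−0.4 Δm) = 10^(−0.4 × 8.40) = 10^-3.360 = 4.365×10^-4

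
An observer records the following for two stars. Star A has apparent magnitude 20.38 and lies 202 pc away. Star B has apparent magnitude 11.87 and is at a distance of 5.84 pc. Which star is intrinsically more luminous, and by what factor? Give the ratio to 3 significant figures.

Star A: M = m − 5 log₁₀ d + 5 = 20.38 − 5·2.3054 + 5 = 13.853
Star B: M = m − 5 log₁₀ d + 5 = 11.87 − 5·0.7664 + 5 = 13.038
ΔM = M_A − M_B = 13.853 − (13.038) = 0.815; smaller M is more luminous → Star B.
L ratio = 10^(0.4 |ΔM|) = 10^0.326 = 2.119

Star B is more luminous, by a factor of 2.12.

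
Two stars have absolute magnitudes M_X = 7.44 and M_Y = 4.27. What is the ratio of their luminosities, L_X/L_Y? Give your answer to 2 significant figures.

L_X/L_Y ≈ 0.054

ΔM = M_X − M_Y = 3.17
L_X/L_Y = 10^(−0.4 ΔM) = 10^-1.268 = 0.05395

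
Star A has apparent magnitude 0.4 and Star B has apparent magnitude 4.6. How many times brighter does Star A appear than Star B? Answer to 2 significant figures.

48

Magnitude difference = -4.2
Flux ratio = 10^(−0.4 Δm) = 10^(−0.4 × -4.2) = 10^1.680 = 47.86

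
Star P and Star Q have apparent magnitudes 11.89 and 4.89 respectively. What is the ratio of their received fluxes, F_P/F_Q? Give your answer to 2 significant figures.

F_P/F_Q ≈ 1.6×10^-3

Magnitude difference = 7.00
Flux ratio = 10^(−0.4 Δm) = 10^(−0.4 × 7.00) = 10^-2.800 = 1.585×10^-3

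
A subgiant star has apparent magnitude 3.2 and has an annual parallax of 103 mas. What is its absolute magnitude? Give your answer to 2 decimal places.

M ≈ 3.26

p = 103 mas = 0.103″ → d = 1/p = 9.709 pc
5 log₁₀(d/10 pc) = 5 log₁₀(9.709) − 5 = -0.064
M = m − 5 log₁₀(d/10) = 3.2 + 0.064 = 3.264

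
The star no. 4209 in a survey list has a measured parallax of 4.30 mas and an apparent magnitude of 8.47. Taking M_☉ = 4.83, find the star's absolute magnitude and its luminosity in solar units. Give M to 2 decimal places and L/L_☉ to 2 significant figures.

d = 1/p = 1000/4.30 mas = 232.6 pc
M = m − 5 log₁₀ d + 5 = 8.47 − 5·2.3665 + 5 = 1.637
M − M_☉ = 1.637 − 4.83 = -3.193
L/L_☉ = 10^(−0.4 × -3.193) = 18.93

M ≈ 1.64; L/L_☉ ≈ 19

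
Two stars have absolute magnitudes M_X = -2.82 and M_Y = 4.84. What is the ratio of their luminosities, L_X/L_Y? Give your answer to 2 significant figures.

ΔM = M_X − M_Y = -7.66
L_X/L_Y = 10^(−0.4 ΔM) = 10^3.064 = 1159

L_X/L_Y ≈ 1200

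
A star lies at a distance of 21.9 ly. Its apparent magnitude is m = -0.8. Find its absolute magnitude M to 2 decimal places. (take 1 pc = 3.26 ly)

M ≈ 0.06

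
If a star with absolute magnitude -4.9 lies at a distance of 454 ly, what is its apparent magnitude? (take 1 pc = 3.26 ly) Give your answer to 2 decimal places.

m ≈ 0.82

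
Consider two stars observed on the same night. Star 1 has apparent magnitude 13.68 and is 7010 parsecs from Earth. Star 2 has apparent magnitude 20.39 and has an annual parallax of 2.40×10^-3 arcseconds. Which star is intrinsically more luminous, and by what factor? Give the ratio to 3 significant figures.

Star 1 is more luminous, by a factor of 137000.

Star 1: M = m − 5 log₁₀ d + 5 = 13.68 − 5·3.8457 + 5 = -0.549
Star 2: d = 1/p = 1/2.40×10^-3″ = 416.7 pc
Star 2: M = m − 5 log₁₀ d + 5 = 20.39 − 5·2.6198 + 5 = 12.291
ΔM = M_1 − M_2 = -0.549 − (12.291) = -12.840; smaller M is more luminous → Star 1.
L ratio = 10^(0.4 |ΔM|) = 10^5.136 = 136700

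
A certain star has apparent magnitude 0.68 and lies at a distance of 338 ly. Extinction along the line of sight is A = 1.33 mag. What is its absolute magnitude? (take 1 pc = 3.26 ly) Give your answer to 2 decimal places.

d = 338 ly / 3.26 = 103.7 pc
5 log₁₀(d/10 pc) = 5 log₁₀(103.7) − 5 = 5.078
M = m − 5 log₁₀(d/10) − A = 0.68 − 5.078 − 1.33 = -5.728

M ≈ -5.73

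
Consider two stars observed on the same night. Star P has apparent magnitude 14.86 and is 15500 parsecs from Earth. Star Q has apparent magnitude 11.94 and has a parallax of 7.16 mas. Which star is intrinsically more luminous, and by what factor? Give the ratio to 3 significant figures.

Star P is more luminous, by a factor of 837.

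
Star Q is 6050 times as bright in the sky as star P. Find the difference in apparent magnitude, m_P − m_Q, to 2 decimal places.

m_P − m_Q ≈ 9.45

Pogson: Δm = −2.5 log₁₀(ratio) = −2.5 log₁₀(6050) = −2.5 × 3.7818 = -9.454
Star Q is brighter so has the smaller magnitude: m_P − m_Q is positive.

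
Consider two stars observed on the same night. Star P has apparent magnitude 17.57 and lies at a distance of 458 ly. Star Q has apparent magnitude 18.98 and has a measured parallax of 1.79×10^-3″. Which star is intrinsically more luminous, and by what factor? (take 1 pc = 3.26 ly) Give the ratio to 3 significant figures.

Star P: d = 458 ly / 3.26 = 140.5 pc
Star P: M = m − 5 log₁₀ d + 5 = 17.57 − 5·2.1476 + 5 = 11.832
Star Q: d = 1/p = 1/1.79×10^-3″ = 558.7 pc
Star Q: M = m − 5 log₁₀ d + 5 = 18.98 − 5·2.7471 + 5 = 10.244
ΔM = M_P − M_Q = 11.832 − (10.244) = 1.587; smaller M is more luminous → Star Q.
L ratio = 10^(0.4 |ΔM|) = 10^0.635 = 4.315

Star Q is more luminous, by a factor of 4.32.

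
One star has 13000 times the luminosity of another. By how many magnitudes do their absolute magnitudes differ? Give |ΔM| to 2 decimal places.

|ΔM| ≈ 10.28

Pogson: ΔM = −2.5 log₁₀(ratio) = −2.5 log₁₀(13000) = −2.5 × 4.1139 = -10.285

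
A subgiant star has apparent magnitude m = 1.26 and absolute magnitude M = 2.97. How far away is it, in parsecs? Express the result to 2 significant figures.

d ≈ 4.5 pc

Distance modulus: m − M = 1.26 − (2.97) = -1.710
m − M = 5 log₁₀ d − 5
log₁₀ d = (m − M)/5 + 1 = 0.6580
d = 10^0.6580 = 4.550 pc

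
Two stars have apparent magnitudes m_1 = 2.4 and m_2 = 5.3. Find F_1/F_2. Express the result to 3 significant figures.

Δm = 2.4 − (5.3) = -2.9
Flux ratio = 10^(−0.4 Δm) = 10^(−0.4 × -2.9) = 10^1.160 = 14.45

F_1/F_2 ≈ 14.5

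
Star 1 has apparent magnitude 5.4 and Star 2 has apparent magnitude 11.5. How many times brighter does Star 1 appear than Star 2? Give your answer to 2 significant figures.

280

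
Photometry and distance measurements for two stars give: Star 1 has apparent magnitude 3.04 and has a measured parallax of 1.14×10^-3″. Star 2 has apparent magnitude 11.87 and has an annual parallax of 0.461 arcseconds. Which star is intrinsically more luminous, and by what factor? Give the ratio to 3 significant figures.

Star 1 is more luminous, by a factor of 5.57×10^8.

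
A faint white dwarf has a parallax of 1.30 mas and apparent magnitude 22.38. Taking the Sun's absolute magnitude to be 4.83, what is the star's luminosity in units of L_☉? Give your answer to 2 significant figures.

L/L_☉ ≈ 5.7×10^-4

d = 1/p = 1000/1.30 mas = 769.2 pc
M = m − 5 log₁₀ d + 5 = 22.38 − 5·2.8861 + 5 = 12.950
M − M_☉ = 12.950 − 4.83 = 8.120
L/L_☉ = 10^(−0.4 × 8.120) = 5.651×10^-4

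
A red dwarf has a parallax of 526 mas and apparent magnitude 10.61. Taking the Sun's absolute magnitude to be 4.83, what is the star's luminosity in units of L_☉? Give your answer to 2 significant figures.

L/L_☉ ≈ 1.8×10^-4

d = 1/p = 1000/526 mas = 1.901 pc
M = m − 5 log₁₀ d + 5 = 10.61 − 5·0.2790 + 5 = 14.215
M − M_☉ = 14.215 − 4.83 = 9.385
L/L_☉ = 10^(−0.4 × 9.385) = 1.762×10^-4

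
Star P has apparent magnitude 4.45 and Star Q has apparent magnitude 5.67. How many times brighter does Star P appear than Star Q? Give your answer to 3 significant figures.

3.08

Magnitude difference = -1.22
Flux ratio = 10^(−0.4 Δm) = 10^(−0.4 × -1.22) = 10^0.488 = 3.076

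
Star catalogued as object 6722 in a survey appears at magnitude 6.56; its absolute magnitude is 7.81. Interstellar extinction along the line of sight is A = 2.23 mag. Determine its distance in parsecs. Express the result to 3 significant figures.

d ≈ 2.01 pc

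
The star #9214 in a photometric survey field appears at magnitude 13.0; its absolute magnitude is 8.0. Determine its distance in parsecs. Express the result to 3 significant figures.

d ≈ 100 pc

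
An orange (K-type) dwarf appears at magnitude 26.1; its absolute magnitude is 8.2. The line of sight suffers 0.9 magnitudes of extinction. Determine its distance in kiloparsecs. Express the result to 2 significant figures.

d ≈ 25 kpc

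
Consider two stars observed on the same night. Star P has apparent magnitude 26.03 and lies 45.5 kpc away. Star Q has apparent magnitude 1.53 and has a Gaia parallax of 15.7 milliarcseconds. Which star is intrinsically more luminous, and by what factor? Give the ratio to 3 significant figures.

Star P: d = 45.5 kpc = 45500 pc
Star P: M = m − 5 log₁₀ d + 5 = 26.03 − 5·4.6580 + 5 = 7.740
Star Q: p = 15.7 mas = 0.0157″ → d = 1/p = 63.69 pc
Star Q: M = m − 5 log₁₀ d + 5 = 1.53 − 5·1.8041 + 5 = -2.491
ΔM = M_P − M_Q = 7.740 − (-2.491) = 10.230; smaller M is more luminous → Star Q.
L ratio = 10^(0.4 |ΔM|) = 10^4.092 = 12360

Star Q is more luminous, by a factor of 12400.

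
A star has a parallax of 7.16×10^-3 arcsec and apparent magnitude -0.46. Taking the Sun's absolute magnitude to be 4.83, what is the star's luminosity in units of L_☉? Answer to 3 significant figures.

d = 1/p = 1/7.16×10^-3″ = 139.7 pc
M = m − 5 log₁₀ d + 5 = -0.46 − 5·2.1451 + 5 = -6.185
M − M_☉ = -6.185 − 4.83 = -11.015
L/L_☉ = 10^(−0.4 × -11.015) = 25480

L/L_☉ ≈ 25500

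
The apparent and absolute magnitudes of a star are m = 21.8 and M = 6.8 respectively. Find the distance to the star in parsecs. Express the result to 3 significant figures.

Distance modulus: m − M = 21.8 − (6.8) = 15.000
m − M = 5 log₁₀ d − 5
log₁₀ d = (m − M)/5 + 1 = 4.0000
d = 10^4.0000 = 10000 pc

d ≈ 10000 pc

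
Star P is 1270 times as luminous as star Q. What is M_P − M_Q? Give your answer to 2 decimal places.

M_P − M_Q ≈ -7.76

Pogson: ΔM = −2.5 log₁₀(ratio) = −2.5 log₁₀(1270) = −2.5 × 3.1038 = -7.760
Star P is brighter, so it has the smaller magnitude: the difference is negative.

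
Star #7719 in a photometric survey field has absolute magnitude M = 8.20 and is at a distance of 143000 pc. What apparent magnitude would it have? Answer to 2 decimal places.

m ≈ 28.98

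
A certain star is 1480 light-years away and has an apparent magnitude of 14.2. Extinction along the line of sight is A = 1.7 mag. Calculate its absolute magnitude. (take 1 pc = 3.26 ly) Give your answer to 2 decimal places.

d = 1480 ly / 3.26 = 454.0 pc
5 log₁₀(d/10 pc) = 5 log₁₀(454.0) − 5 = 8.285
M = m − 5 log₁₀(d/10) − A = 14.2 − 8.285 − 1.7 = 4.215

M ≈ 4.21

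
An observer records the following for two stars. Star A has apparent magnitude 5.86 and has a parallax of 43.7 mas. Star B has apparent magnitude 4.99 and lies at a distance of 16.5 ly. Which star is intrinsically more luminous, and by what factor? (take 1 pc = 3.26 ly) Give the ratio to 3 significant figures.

Star A is more luminous, by a factor of 9.17.

Star A: p = 43.7 mas = 0.0437″ → d = 1/p = 22.88 pc
Star A: M = m − 5 log₁₀ d + 5 = 5.86 − 5·1.3595 + 5 = 4.062
Star B: d = 16.5 ly / 3.26 = 5.061 pc
Star B: M = m − 5 log₁₀ d + 5 = 4.99 − 5·0.7043 + 5 = 6.469
ΔM = M_A − M_B = 4.062 − (6.469) = -2.406; smaller M is more luminous → Star A.
L ratio = 10^(0.4 |ΔM|) = 10^0.963 = 9.173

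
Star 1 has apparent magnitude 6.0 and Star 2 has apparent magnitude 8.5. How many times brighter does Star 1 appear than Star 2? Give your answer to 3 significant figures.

Magnitude difference = -2.5
Flux ratio = 10^(−0.4 Δm) = 10^(−0.4 × -2.5) = 10^1.000 = 10.00

10.0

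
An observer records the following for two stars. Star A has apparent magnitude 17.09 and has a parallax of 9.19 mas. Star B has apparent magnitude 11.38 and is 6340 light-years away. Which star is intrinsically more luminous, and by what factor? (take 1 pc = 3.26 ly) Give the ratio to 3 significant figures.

Star B is more luminous, by a factor of 61400.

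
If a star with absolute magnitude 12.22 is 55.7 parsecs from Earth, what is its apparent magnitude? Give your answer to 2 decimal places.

m ≈ 15.95

m = M + 5 log₁₀ d − 5 = 12.22 + 5·1.7459 − 5 = 15.949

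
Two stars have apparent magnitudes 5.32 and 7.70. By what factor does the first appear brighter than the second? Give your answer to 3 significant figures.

Δm = 5.32 − (7.70) = -2.38
Flux ratio = 10^(−0.4 Δm) = 10^(−0.4 × -2.38) = 10^0.952 = 8.954

8.95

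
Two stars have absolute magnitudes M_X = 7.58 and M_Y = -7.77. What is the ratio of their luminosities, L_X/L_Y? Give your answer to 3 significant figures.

L_X/L_Y ≈ 7.24×10^-7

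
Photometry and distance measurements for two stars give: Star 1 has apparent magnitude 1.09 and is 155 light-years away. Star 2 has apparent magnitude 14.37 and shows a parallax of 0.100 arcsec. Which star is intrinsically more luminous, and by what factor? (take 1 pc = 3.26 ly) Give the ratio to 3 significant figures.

Star 1: d = 155 ly / 3.26 = 47.55 pc
Star 1: M = m − 5 log₁₀ d + 5 = 1.09 − 5·1.6771 + 5 = -2.296
Star 2: d = 1/p = 1/0.100″ = 10.00 pc
Star 2: M = m − 5 log₁₀ d + 5 = 14.37 − 5·1.0000 + 5 = 14.370
ΔM = M_1 − M_2 = -2.296 − (14.370) = -16.666; smaller M is more luminous → Star 1.
L ratio = 10^(0.4 |ΔM|) = 10^6.666 = 4.637×10^6

Star 1 is more luminous, by a factor of 4.64×10^6.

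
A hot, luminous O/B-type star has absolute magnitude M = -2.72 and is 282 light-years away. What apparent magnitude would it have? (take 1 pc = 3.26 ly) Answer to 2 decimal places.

d = 282 ly / 3.26 = 86.50 pc
m = M + 5 log₁₀ d − 5 = -2.72 + 5·1.9370 − 5 = 1.965

m ≈ 1.97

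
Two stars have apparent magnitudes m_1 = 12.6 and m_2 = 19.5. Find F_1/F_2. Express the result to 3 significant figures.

Magnitude difference = -6.9
Flux ratio = 10^(−0.4 Δm) = 10^(−0.4 × -6.9) = 10^2.760 = 575.4

F_1/F_2 ≈ 575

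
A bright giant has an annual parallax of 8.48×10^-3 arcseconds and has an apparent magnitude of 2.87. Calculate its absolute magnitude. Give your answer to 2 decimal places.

M ≈ -2.49

d = 1/p = 1/8.48×10^-3″ = 117.9 pc
5 log₁₀(d/10 pc) = 5 log₁₀(117.9) − 5 = 5.358
M = m − 5 log₁₀(d/10) = 2.87 − 5.358 = -2.488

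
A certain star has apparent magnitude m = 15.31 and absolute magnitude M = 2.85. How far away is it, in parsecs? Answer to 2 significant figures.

d ≈ 3100 pc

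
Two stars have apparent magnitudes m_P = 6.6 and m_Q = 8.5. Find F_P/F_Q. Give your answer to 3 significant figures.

F_P/F_Q ≈ 5.75

Δm = 6.6 − (8.5) = -1.9
Flux ratio = 10^(−0.4 Δm) = 10^(−0.4 × -1.9) = 10^0.760 = 5.754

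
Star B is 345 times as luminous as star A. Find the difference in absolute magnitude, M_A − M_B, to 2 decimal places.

Pogson: ΔM = −2.5 log₁₀(ratio) = −2.5 log₁₀(345) = −2.5 × 2.5378 = -6.345
Star B is brighter so has the smaller magnitude: M_A − M_B is positive.

M_A − M_B ≈ 6.34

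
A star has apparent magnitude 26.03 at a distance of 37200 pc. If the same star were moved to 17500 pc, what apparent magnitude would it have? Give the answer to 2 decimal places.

m ≈ 24.39

Flux ∝ 1/d², so Δm = 5 log₁₀(d₂/d₁) = 5 log₁₀(17500/37200) = -1.638
m₂ = m₁ + Δm = 26.03 + (-1.638) = 24.392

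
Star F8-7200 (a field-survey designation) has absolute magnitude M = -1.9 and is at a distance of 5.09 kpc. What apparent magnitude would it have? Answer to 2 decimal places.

d = 5.09 kpc = 5090 pc
m = M + 5 log₁₀ d − 5 = -1.9 + 5·3.7067 − 5 = 11.634

m ≈ 11.63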